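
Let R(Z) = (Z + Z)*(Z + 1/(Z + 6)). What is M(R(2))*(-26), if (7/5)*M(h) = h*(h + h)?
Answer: -18785/7 ≈ -2683.6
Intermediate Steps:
R(Z) = 2*Z*(Z + 1/(6 + Z)) (R(Z) = (2*Z)*(Z + 1/(6 + Z)) = 2*Z*(Z + 1/(6 + Z)))
M(h) = 10*h**2/7 (M(h) = 5*(h*(h + h))/7 = 5*(h*(2*h))/7 = 5*(2*h**2)/7 = 10*h**2/7)
M(R(2))*(-26) = (10*(2*2*(1 + 2**2 + 6*2)/(6 + 2))**2/7)*(-26) = (10*(2*2*(1 + 4 + 12)/8)**2/7)*(-26) = (10*(2*2*(1/8)*17)**2/7)*(-26) = (10*(17/2)**2/7)*(-26) = ((10/7)*(289/4))*(-26) = (1445/14)*(-26) = -18785/7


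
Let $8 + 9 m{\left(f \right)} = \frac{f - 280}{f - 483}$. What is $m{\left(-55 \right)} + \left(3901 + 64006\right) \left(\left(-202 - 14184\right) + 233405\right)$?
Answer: $\frac{8001632698913}{538} \approx 1.4873 \cdot 10^{10}$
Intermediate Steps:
$m{\left(f \right)} = - \frac{8}{9} + \frac{-280 + f}{9 \left(-483 + f\right)}$ ($m{\left(f \right)} = - \frac{8}{9} + \frac{\left(f - 280\right) \frac{1}{f - 483}}{9} = - \frac{8}{9} + \frac{\left(-280 + f\right) \frac{1}{-483 + f}}{9} = - \frac{8}{9} + \frac{\frac{1}{-483 + f} \left(-280 + f\right)}{9} = - \frac{8}{9} + \frac{-280 + f}{9 \left(-483 + f\right)}$)
$m{\left(-55 \right)} + \left(3901 + 64006\right) \left(\left(-202 - 14184\right) + 233405\right) = \frac{7 \left(512 - -55\right)}{9 \left(-483 - 55\right)} + \left(3901 + 64006\right) \left(\left(-202 - 14184\right) + 233405\right) = \frac{7 \left(512 + 55\right)}{9 \left(-538\right)} + 67907 \left(\left(-202 - 14184\right) + 233405\right) = \frac{7}{9} \left(- \frac{1}{538}\right) 567 + 67907 \left(-14386 + 233405\right) = - \frac{441}{538} + 67907 \cdot 219019 = - \frac{441}{538} + 14872923233 = \frac{8001632698913}{538}$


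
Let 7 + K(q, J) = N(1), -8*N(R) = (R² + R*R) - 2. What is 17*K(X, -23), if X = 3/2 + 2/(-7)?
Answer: -119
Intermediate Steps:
X = 17/14 (X = 3*(½) + 2*(-⅐) = 3/2 - 2/7 = 17/14 ≈ 1.2143)
N(R) = ¼ - R²/4 (N(R) = -((R² + R*R) - 2)/8 = -((R² + R²) - 2)/8 = -(2*R² - 2)/8 = -(-2 + 2*R²)/8 = ¼ - R²/4)
K(q, J) = -7 (K(q, J) = -7 + (¼ - ¼*1²) = -7 + (¼ - ¼*1) = -7 + (¼ - ¼) = -7 + 0 = -7)
17*K(X, -23) = 17*(-7) = -119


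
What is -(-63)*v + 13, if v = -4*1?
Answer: -239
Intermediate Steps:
v = -4
-(-63)*v + 13 = -(-63)*(-4) + 13 = -21*12 + 13 = -252 + 13 = -239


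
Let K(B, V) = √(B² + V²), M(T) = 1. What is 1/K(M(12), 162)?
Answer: √26245/26245 ≈ 0.0061727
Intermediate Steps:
1/K(M(12), 162) = 1/(√(1² + 162²)) = 1/(√(1 + 26244)) = 1/(√26245) = √26245/26245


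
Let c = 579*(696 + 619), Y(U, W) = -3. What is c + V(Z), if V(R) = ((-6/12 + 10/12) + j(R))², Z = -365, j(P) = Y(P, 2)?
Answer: 6852529/9 ≈ 7.6139e+5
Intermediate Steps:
j(P) = -3
V(R) = 64/9 (V(R) = ((-6/12 + 10/12) - 3)² = ((-6*1/12 + 10*(1/12)) - 3)² = ((-½ + ⅚) - 3)² = (⅓ - 3)² = (-8/3)² = 64/9)
c = 761385 (c = 579*1315 = 761385)
c + V(Z) = 761385 + 64/9 = 6852529/9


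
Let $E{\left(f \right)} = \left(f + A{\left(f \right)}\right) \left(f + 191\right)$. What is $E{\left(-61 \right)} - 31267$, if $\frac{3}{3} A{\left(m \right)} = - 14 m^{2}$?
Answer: $-6811417$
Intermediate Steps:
$A{\left(m \right)} = - 14 m^{2}$
$E{\left(f \right)} = \left(191 + f\right) \left(f - 14 f^{2}\right)$ ($E{\left(f \right)} = \left(f - 14 f^{2}\right) \left(f + 191\right) = \left(f - 14 f^{2}\right) \left(191 + f\right) = \left(191 + f\right) \left(f - 14 f^{2}\right)$)
$E{\left(-61 \right)} - 31267 = - 61 \left(191 - -163053 - 14 \left(-61\right)^{2}\right) - 31267 = - 61 \left(191 + 163053 - 52094\right) - 31267 = \left(-61\right) 111150 - 31267 = -6780150 - 31267 = -6811417$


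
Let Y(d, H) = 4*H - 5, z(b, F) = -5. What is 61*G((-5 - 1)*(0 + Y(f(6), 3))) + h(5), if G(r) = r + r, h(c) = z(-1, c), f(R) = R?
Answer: -5129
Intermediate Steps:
Y(d, H) = -5 + 4*H
h(c) = -5
G(r) = 2*r
61*G((-5 - 1)*(0 + Y(f(6), 3))) + h(5) = 61*(2*((-5 - 1)*(0 + (-5 + 4*3)))) - 5 = 61*(2*(-6*(0 + (-5 + 12)))) - 5 = 61*(2*(-6*(0 + 7))) - 5 = 61*(2*(-6*7)) - 5 = 61*(2*(-42)) - 5 = 61*(-84) - 5 = -5124 - 5 = -5129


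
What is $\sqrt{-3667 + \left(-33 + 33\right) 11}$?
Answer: $i \sqrt{3667} \approx 60.556 i$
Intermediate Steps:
$\sqrt{-3667 + \left(-33 + 33\right) 11} = \sqrt{-3667 + 0 \cdot 11} = \sqrt{-3667 + 0} = \sqrt{-3667} = i \sqrt{3667}$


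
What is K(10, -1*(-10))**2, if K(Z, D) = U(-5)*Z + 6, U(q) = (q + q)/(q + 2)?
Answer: 13924/9 ≈ 1547.1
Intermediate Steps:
U(q) = 2*q/(2 + q) (U(q) = (2*q)/(2 + q) = 2*q/(2 + q))
K(Z, D) = 6 + 10*Z/3 (K(Z, D) = (2*(-5)/(2 - 5))*Z + 6 = (2*(-5)/(-3))*Z + 6 = (2*(-5)*(-1/3))*Z + 6 = 10*Z/3 + 6 = 6 + 10*Z/3)
K(10, -1*(-10))**2 = (6 + (10/3)*10)**2 = (6 + 100/3)**2 = (118/3)**2 = 13924/9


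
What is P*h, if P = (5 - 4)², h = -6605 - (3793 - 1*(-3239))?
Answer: -13637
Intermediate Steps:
h = -13637 (h = -6605 - (3793 + 3239) = -6605 - 1*7032 = -6605 - 7032 = -13637)
P = 1 (P = 1² = 1)
P*h = 1*(-13637) = -13637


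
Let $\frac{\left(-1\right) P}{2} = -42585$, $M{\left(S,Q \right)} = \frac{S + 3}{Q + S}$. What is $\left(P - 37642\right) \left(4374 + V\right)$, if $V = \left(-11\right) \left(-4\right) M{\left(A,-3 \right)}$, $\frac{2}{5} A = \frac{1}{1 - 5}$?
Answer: $\frac{5989003280}{29} \approx 2.0652 \cdot 10^{8}$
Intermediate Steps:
$A = - \frac{5}{8}$ ($A = \frac{5}{2 \left(1 - 5\right)} = \frac{5}{2 \left(-4\right)} = \frac{5}{2} \left(- \frac{1}{4}\right) = - \frac{5}{8} \approx -0.625$)
$M{\left(S,Q \right)} = \frac{3 + S}{Q + S}$
$P = 85170$ ($P = \left(-2\right) \left(-42585\right) = 85170$)
$V = - \frac{836}{29}$ ($V = \left(-11\right) \left(-4\right) \frac{3 - \frac{5}{8}}{-3 - \frac{5}{8}} = 44 \frac{1}{- \frac{29}{8}} \cdot \frac{19}{8} = 44 \left(\left(- \frac{8}{29}\right) \frac{19}{8}\right) = 44 \left(- \frac{19}{29}\right) = - \frac{836}{29} \approx -28.828$)
$\left(P - 37642\right) \left(4374 + V\right) = \left(85170 - 37642\right) \left(4374 - \frac{836}{29}\right) = 47528 \cdot \frac{126010}{29} = \frac{5989003280}{29}$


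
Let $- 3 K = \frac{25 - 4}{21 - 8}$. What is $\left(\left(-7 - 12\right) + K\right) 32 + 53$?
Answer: $- \frac{7439}{13} \approx -572.23$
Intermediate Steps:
$K = - \frac{7}{13}$ ($K = - \frac{\left(25 - 4\right) \frac{1}{21 - 8}}{3} = - \frac{\left(25 - 4\right) \frac{1}{13}}{3} = - \frac{21 \cdot \frac{1}{13}}{3} = \left(- \frac{1}{3}\right) \frac{21}{13} = - \frac{7}{13} \approx -0.53846$)
$\left(\left(-7 - 12\right) + K\right) 32 + 53 = \left(\left(-7 - 12\right) - \frac{7}{13}\right) 32 + 53 = \left(-19 - \frac{7}{13}\right) 32 + 53 = \left(- \frac{254}{13}\right) 32 + 53 = - \frac{8128}{13} + 53 = - \frac{7439}{13}$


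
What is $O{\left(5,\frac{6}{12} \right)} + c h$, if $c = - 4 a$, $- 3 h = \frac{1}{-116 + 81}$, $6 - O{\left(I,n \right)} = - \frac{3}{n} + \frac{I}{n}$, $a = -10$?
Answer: $\frac{50}{21} \approx 2.381$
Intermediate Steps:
$O{\left(I,n \right)} = 6 + \frac{3}{n} - \frac{I}{n}$ ($O{\left(I,n \right)} = 6 - \left(- \frac{3}{n} + \frac{I}{n}\right) = 6 + \frac{3}{n} - \frac{I}{n}$)
$h = \frac{1}{105}$ ($h = - \frac{1}{3 \left(-116 + 81\right)} = - \frac{1}{3 \left(-35\right)} = \left(- \frac{1}{3}\right) \left(- \frac{1}{35}\right) = \frac{1}{105} \approx 0.0095238$)
$c = 40$ ($c = \left(-4\right) \left(-10\right) = 40$)
$O{\left(5,\frac{6}{12} \right)} + c h = \frac{3 - 5 + 6 \cdot \frac{6}{12}}{6 \cdot \frac{1}{12}} + 40 \cdot \frac{1}{105} = \frac{3 - 5 + 6 \cdot 6 \cdot \frac{1}{12}}{6 \cdot \frac{1}{12}} + \frac{8}{21} = \frac{1}{\frac{1}{2}} \left(3 - 5 + 6 \cdot \frac{1}{2}\right) + \frac{8}{21} = 2 \left(3 - 5 + 3\right) + \frac{8}{21} = 2 \cdot 1 + \frac{8}{21} = 2 + \frac{8}{21} = \frac{50}{21}$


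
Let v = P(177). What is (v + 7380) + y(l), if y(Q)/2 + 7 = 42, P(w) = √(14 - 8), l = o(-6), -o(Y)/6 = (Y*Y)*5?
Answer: 7450 + √6 ≈ 7452.5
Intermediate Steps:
o(Y) = -30*Y² (o(Y) = -6*Y*Y*5 = -6*Y²*5 = -30*Y²)
l = -1080 (l = -30*(-6)² = -30*36 = -1080)
P(w) = √6
y(Q) = 70 (y(Q) = -14 + 2*42 = -14 + 84 = 70)
v = √6 ≈ 2.4495
(v + 7380) + y(l) = (√6 + 7380) + 70 = (7380 + √6) + 70 = 7450 + √6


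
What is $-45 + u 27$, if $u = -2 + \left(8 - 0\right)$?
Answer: $117$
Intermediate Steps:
$u = 6$ ($u = -2 + \left(8 + 0\right) = -2 + 8 = 6$)
$-45 + u 27 = -45 + 6 \cdot 27 = -45 + 162 = 117$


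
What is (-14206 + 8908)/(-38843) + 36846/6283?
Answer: 1464496512/244050569 ≈ 6.0008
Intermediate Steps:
(-14206 + 8908)/(-38843) + 36846/6283 = -5298*(-1/38843) + 36846*(1/6283) = 5298/38843 + 36846/6283 = 1464496512/244050569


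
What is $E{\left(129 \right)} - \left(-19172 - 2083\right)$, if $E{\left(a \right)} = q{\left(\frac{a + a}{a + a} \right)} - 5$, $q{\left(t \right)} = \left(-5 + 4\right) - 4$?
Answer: $21245$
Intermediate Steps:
$q{\left(t \right)} = -5$ ($q{\left(t \right)} = -1 - 4 = -5$)
$E{\left(a \right)} = -10$ ($E{\left(a \right)} = -5 - 5 = -10$)
$E{\left(129 \right)} - \left(-19172 - 2083\right) = -10 - \left(-19172 - 2083\right) = -10 - -21255 = -10 + 21255 = 21245$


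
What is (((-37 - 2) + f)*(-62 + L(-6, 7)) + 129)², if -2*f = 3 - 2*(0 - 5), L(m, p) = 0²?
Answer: 8702500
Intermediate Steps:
L(m, p) = 0
f = -13/2 (f = -(3 - 2*(0 - 5))/2 = -(3 - 2*(-5))/2 = -(3 + 10)/2 = -½*13 = -13/2 ≈ -6.5000)
(((-37 - 2) + f)*(-62 + L(-6, 7)) + 129)² = (((-37 - 2) - 13/2)*(-62 + 0) + 129)² = ((-39 - 13/2)*(-62) + 129)² = (-91/2*(-62) + 129)² = (2821 + 129)² = 2950² = 8702500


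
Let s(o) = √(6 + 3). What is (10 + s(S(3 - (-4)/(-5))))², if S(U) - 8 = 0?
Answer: 169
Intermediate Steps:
S(U) = 8 (S(U) = 8 + 0 = 8)
s(o) = 3 (s(o) = √9 = 3)
(10 + s(S(3 - (-4)/(-5))))² = (10 + 3)² = 13² = 169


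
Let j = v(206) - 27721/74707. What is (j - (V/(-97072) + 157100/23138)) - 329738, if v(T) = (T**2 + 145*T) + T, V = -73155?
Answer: -21581385479893778969/83897900991376 ≈ -2.5723e+5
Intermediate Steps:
v(T) = T**2 + 146*T
j = 5417126263/74707 (j = 206*(146 + 206) - 27721/74707 = 206*352 - 27721*1/74707 = 72512 - 27721/74707 = 5417126263/74707 ≈ 72512.)
(j - (V/(-97072) + 157100/23138)) - 329738 = (5417126263/74707 - (-73155/(-97072) + 157100/23138)) - 329738 = (5417126263/74707 - (-73155*(-1/97072) + 157100*(1/23138))) - 329738 = (5417126263/74707 - (73155/97072 + 78550/11569)) - 329738 = (5417126263/74707 - 1*8471335795/1123025968) - 329738 = (5417126263/74707 - 8471335795/1123025968) - 329738 = 6082940597200560519/83897900991376 - 329738 = -21581385479893778969/83897900991376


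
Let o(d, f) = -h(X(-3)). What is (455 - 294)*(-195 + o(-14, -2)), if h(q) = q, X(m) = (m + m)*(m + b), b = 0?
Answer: -34293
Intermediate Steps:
X(m) = 2*m**2 (X(m) = (m + m)*(m + 0) = (2*m)*m = 2*m**2)
o(d, f) = -18 (o(d, f) = -2*(-3)**2 = -2*9 = -1*18 = -18)
(455 - 294)*(-195 + o(-14, -2)) = (455 - 294)*(-195 - 18) = 161*(-213) = -34293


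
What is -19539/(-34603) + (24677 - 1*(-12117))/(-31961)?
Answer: -648696803/1105946483 ≈ -0.58655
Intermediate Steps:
-19539/(-34603) + (24677 - 1*(-12117))/(-31961) = -19539*(-1/34603) + (24677 + 12117)*(-1/31961) = 19539/34603 + 36794*(-1/31961) = 19539/34603 - 36794/31961 = -648696803/1105946483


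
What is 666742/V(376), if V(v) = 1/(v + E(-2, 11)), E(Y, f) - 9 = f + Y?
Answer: 262696348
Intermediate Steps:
E(Y, f) = 9 + Y + f (E(Y, f) = 9 + (f + Y) = 9 + (Y + f) = 9 + Y + f)
V(v) = 1/(18 + v) (V(v) = 1/(v + (9 - 2 + 11)) = 1/(v + 18) = 1/(18 + v))
666742/V(376) = 666742/(1/(18 + 376)) = 666742/(1/394) = 666742*394 = 262696348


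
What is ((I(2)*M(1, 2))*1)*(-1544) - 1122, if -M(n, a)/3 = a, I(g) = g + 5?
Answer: 63726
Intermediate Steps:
I(g) = 5 + g
M(n, a) = -3*a
((I(2)*M(1, 2))*1)*(-1544) - 1122 = (((5 + 2)*(-3*2))*1)*(-1544) - 1122 = ((7*(-6))*1)*(-1544) - 1122 = -42*1*(-1544) - 1122 = -42*(-1544) - 1122 = 64848 - 1122 = 63726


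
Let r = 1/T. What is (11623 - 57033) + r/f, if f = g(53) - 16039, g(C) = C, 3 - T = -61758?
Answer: -44833808221861/987311346 ≈ -45410.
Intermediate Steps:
T = 61761 (T = 3 - 1*(-61758) = 3 + 61758 = 61761)
r = 1/61761 ≈ 1.6191e-5
f = -15986 (f = 53 - 16039 = -15986)
(11623 - 57033) + r/f = (11623 - 57033) + (1/61761)/(-15986) = -45410 + (1/61761)*(-1/15986) = -45410 - 1/987311346 = -44833808221861/987311346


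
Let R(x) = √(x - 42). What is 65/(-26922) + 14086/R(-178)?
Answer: -65/26922 - 7043*I*√55/55 ≈ -0.0024144 - 949.68*I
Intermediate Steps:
R(x) = √(-42 + x)
65/(-26922) + 14086/R(-178) = 65/(-26922) + 14086/(√(-42 - 178)) = 65*(-1/26922) + 14086/(√(-220)) = -65/26922 + 14086/((2*I*√55)) = -65/26922 + 14086*(-I*√55/110) = -65/26922 - 7043*I*√55/55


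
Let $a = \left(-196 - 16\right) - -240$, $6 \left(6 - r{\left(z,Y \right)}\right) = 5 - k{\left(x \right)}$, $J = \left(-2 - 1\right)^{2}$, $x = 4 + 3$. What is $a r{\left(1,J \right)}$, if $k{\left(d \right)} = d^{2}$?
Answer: $\frac{1120}{3} \approx 373.33$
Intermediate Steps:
$x = 7$
$J = 9$ ($J = \left(-3\right)^{2} = 9$)
$r{\left(z,Y \right)} = \frac{40}{3}$ ($r{\left(z,Y \right)} = 6 - \frac{5 - 7^{2}}{6} = 6 - \frac{5 - 49}{6} = 6 - - \frac{22}{3} = 6 + \frac{22}{3} = \frac{40}{3}$)
$a = 28$ ($a = \left(-196 - 16\right) + 240 = -212 + 240 = 28$)
$a r{\left(1,J \right)} = 28 \cdot \frac{40}{3} = \frac{1120}{3}$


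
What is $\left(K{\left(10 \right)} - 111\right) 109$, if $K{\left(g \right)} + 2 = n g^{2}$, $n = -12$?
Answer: $-143117$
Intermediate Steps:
$K{\left(g \right)} = -2 - 12 g^{2}$
$\left(K{\left(10 \right)} - 111\right) 109 = \left(\left(-2 - 12 \cdot 10^{2}\right) - 111\right) 109 = \left(\left(-2 - 1200\right) - 111\right) 109 = \left(-1202 - 111\right) 109 = \left(-1313\right) 109 = -143117$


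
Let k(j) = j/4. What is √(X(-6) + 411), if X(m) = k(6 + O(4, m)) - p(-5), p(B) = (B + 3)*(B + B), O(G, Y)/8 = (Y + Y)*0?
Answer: √1570/2 ≈ 19.812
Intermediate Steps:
O(G, Y) = 0 (O(G, Y) = 8*((Y + Y)*0) = 8*((2*Y)*0) = 8*0 = 0)
p(B) = 2*B*(3 + B) (p(B) = (3 + B)*(2*B) = 2*B*(3 + B))
k(j) = j/4 (k(j) = j*(¼) = j/4)
X(m) = -37/2 (X(m) = (6 + 0)/4 - 2*(-5)*(3 - 5) = (¼)*6 - 2*(-5)*(-2) = 3/2 - 1*20 = 3/2 - 20 = -37/2)
√(X(-6) + 411) = √(-37/2 + 411) = √(785/2) = √1570/2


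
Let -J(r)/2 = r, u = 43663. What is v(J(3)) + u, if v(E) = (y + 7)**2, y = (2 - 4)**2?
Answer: 43784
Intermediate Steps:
J(r) = -2*r
y = 4 (y = (-2)**2 = 4)
v(E) = 121 (v(E) = (4 + 7)**2 = 11**2 = 121)
v(J(3)) + u = 121 + 43663 = 43784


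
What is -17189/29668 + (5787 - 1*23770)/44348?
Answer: -161977177/164464558 ≈ -0.98488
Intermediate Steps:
-17189/29668 + (5787 - 1*23770)/44348 = -17189*1/29668 + (5787 - 23770)*(1/44348) = -17189/29668 - 17983*1/44348 = -17189/29668 - 17983/44348 = -161977177/164464558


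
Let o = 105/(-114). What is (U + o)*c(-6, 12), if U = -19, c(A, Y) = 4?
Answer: -1514/19 ≈ -79.684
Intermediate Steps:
o = -35/38 (o = 105*(-1/114) = -35/38 ≈ -0.92105)
(U + o)*c(-6, 12) = (-19 - 35/38)*4 = -757/38*4 = -1514/19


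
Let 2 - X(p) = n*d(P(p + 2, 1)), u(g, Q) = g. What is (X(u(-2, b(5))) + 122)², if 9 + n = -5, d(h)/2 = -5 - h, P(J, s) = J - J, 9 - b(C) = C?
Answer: 256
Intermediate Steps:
b(C) = 9 - C
P(J, s) = 0
d(h) = -10 - 2*h (d(h) = 2*(-5 - h) = -10 - 2*h)
n = -14 (n = -9 - 5 = -14)
X(p) = -138 (X(p) = 2 - (-14)*(-10 - 2*0) = 2 - (-14)*(-10 + 0) = 2 - (-14)*(-10) = 2 - 1*140 = 2 - 140 = -138)
(X(u(-2, b(5))) + 122)² = (-138 + 122)² = (-16)² = 256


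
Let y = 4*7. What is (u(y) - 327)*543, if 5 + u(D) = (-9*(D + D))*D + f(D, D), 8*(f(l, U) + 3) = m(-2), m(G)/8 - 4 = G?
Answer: -7843635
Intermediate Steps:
m(G) = 32 + 8*G
f(l, U) = -1 (f(l, U) = -3 + (32 + 8*(-2))/8 = -3 + (32 - 16)/8 = -3 + (⅛)*16 = -3 + 2 = -1)
y = 28
u(D) = -6 - 18*D² (u(D) = -5 + ((-9*(D + D))*D - 1) = -5 + ((-18*D)*D - 1) = -5 + (-18*D² - 1) = -5 + (-1 - 18*D²) = -6 - 18*D²)
(u(y) - 327)*543 = ((-6 - 18*28²) - 327)*543 = ((-6 - 18*784) - 327)*543 = ((-6 - 14112) - 327)*543 = (-14118 - 327)*543 = -14445*543 = -7843635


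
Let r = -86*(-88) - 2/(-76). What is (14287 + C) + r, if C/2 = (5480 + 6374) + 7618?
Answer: 2310363/38 ≈ 60799.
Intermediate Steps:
r = 287585/38 (r = 7568 - 2*(-1/76) = 7568 + 1/38 = 287585/38 ≈ 7568.0)
C = 38944 (C = 2*((5480 + 6374) + 7618) = 2*(11854 + 7618) = 2*19472 = 38944)
(14287 + C) + r = (14287 + 38944) + 287585/38 = 53231 + 287585/38 = 2310363/38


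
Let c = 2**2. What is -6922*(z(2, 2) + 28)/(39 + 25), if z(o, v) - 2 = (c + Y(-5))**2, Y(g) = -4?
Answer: -51915/16 ≈ -3244.7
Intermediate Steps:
c = 4
z(o, v) = 2 (z(o, v) = 2 + (4 - 4)**2 = 2 + 0**2 = 2 + 0 = 2)
-6922*(z(2, 2) + 28)/(39 + 25) = -6922*(2 + 28)/(39 + 25) = -207660/64 = -6922*15/32 = -51915/16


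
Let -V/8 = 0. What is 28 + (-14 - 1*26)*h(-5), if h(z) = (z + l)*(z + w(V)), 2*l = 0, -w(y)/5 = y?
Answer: -972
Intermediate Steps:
V = 0 (V = -8*0 = 0)
w(y) = -5*y
l = 0 (l = (½)*0 = 0)
h(z) = z² (h(z) = (z + 0)*(z - 5*0) = z*(z + 0) = z*z = z²)
28 + (-14 - 1*26)*h(-5) = 28 + (-14 - 1*26)*(-5)² = 28 + (-14 - 26)*25 = 28 - 40*25 = 28 - 1000 = -972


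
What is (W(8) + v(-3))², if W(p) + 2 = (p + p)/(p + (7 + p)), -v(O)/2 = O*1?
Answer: 11664/529 ≈ 22.049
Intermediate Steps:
v(O) = -2*O
W(p) = -2 + 2*p/(7 + 2*p) (W(p) = -2 + (p + p)/(p + (7 + p)) = -2 + (2*p)/(7 + 2*p) = -2 + 2*p/(7 + 2*p))
(W(8) + v(-3))² = (2*(-7 - 1*8)/(7 + 2*8) - 2*(-3))² = (2*(-7 - 8)/(7 + 16) + 6)² = (2*(-15)/23 + 6)² = (2*(1/23)*(-15) + 6)² = (-30/23 + 6)² = (108/23)² = 11664/529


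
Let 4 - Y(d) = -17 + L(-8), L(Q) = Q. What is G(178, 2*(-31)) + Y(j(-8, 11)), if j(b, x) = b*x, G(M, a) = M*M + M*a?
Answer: 20677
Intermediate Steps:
G(M, a) = M² + M*a
Y(d) = 29 (Y(d) = 4 - (-17 - 8) = 4 - 1*(-25) = 4 + 25 = 29)
G(178, 2*(-31)) + Y(j(-8, 11)) = 178*(178 + 2*(-31)) + 29 = 178*(178 - 62) + 29 = 178*116 + 29 = 20648 + 29 = 20677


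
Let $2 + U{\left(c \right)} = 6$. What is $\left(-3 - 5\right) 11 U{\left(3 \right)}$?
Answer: $-352$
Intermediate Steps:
$U{\left(c \right)} = 4$ ($U{\left(c \right)} = -2 + 6 = 4$)
$\left(-3 - 5\right) 11 U{\left(3 \right)} = \left(-3 - 5\right) 11 \cdot 4 = \left(-8\right) 11 \cdot 4 = \left(-88\right) 4 = -352$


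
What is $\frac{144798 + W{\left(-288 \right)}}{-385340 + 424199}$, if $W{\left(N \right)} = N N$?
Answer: $\frac{75914}{12953} \approx 5.8607$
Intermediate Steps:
$W{\left(N \right)} = N^{2}$
$\frac{144798 + W{\left(-288 \right)}}{-385340 + 424199} = \frac{144798 + \left(-288\right)^{2}}{-385340 + 424199} = \frac{144798 + 82944}{38859} = 227742 \cdot \frac{1}{38859} = \frac{75914}{12953}$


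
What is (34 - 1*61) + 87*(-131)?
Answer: -11424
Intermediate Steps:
(34 - 1*61) + 87*(-131) = (34 - 61) - 11397 = -27 - 11397 = -11424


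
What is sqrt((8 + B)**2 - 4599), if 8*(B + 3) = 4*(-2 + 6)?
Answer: 5*I*sqrt(182) ≈ 67.454*I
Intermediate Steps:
B = -1 (B = -3 + (4*(-2 + 6))/8 = -3 + (4*4)/8 = -3 + (1/8)*16 = -3 + 2 = -1)
sqrt((8 + B)**2 - 4599) = sqrt((8 - 1)**2 - 4599) = sqrt(7**2 - 4599) = sqrt(49 - 4599) = sqrt(-4550) = 5*I*sqrt(182)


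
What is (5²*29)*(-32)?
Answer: -23200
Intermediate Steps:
(5²*29)*(-32) = (25*29)*(-32) = 725*(-32) = -23200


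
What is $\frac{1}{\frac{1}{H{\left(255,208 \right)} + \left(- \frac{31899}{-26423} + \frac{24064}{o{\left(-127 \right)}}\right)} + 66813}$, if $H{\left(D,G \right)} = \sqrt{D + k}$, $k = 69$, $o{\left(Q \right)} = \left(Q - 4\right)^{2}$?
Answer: $\frac{9345273665}{624386222824748} \approx 1.4967 \cdot 10^{-5}$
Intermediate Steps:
$o{\left(Q \right)} = \left(-4 + Q\right)^{2}$
$H{\left(D,G \right)} = \sqrt{69 + D}$ ($H{\left(D,G \right)} = \sqrt{D + 69} = \sqrt{69 + D}$)
$\frac{1}{\frac{1}{H{\left(255,208 \right)} + \left(- \frac{31899}{-26423} + \frac{24064}{o{\left(-127 \right)}}\right)} + 66813} = \frac{1}{\frac{1}{\sqrt{69 + 255} - \left(- \frac{31899}{26423} - \frac{24064}{\left(-4 - 127\right)^{2}}\right)} + 66813} = \frac{1}{\frac{1}{\sqrt{324} - \left(- \frac{31899}{26423} - \frac{24064}{\left(-131\right)^{2}}\right)} + 66813} = \frac{1}{\frac{1}{18 + \left(\frac{31899}{26423} + \frac{24064}{17161}\right)} + 66813} = \frac{1}{\frac{1}{18 + \frac{1183261811}{453445103}} + 66813} = \frac{1}{\frac{1}{\frac{9345273665}{453445103}} + 66813} = \frac{1}{\frac{453445103}{9345273665} + 66813} = \frac{1}{\frac{624386222824748}{9345273665}} = \frac{9345273665}{624386222824748}$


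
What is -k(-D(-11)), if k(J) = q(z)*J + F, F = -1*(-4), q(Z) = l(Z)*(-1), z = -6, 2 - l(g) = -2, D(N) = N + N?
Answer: 84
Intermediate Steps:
D(N) = 2*N
l(g) = 4 (l(g) = 2 - 1*(-2) = 2 + 2 = 4)
q(Z) = -4 (q(Z) = 4*(-1) = -4)
F = 4
k(J) = 4 - 4*J (k(J) = -4*J + 4 = 4 - 4*J)
-k(-D(-11)) = -(4 - (-4)*2*(-11)) = -(4 - (-4)*(-22)) = -(4 - 4*22) = -(4 - 88) = -1*(-84) = 84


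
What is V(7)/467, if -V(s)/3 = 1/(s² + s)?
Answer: -3/26152 ≈ -0.00011471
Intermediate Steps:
V(s) = -3/(s + s²) (V(s) = -3/(s² + s) = -3/(s + s²))
V(7)/467 = -3/(7*(1 + 7))/467 = -3*⅐/8*(1/467) = -3*⅐*⅛*(1/467) = -3/56*1/467 = -3/26152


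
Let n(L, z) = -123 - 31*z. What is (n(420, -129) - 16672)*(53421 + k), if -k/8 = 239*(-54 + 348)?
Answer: 6509414772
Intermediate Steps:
k = -562128 (k = -1912*(-54 + 348) = -1912*294 = -8*70266 = -562128)
n(L, z) = -123 - 31*z
(n(420, -129) - 16672)*(53421 + k) = ((-123 - 31*(-129)) - 16672)*(53421 - 562128) = ((-123 + 3999) - 16672)*(-508707) = (3876 - 16672)*(-508707) = -12796*(-508707) = 6509414772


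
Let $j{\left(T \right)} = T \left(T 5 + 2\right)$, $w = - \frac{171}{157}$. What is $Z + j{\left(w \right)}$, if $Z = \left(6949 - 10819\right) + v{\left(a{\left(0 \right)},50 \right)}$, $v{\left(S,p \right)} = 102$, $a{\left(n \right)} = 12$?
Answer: $- \frac{92784921}{24649} \approx -3764.2$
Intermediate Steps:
$w = - \frac{171}{157}$ ($w = \left(-171\right) \frac{1}{157} = - \frac{171}{157} \approx -1.0892$)
$Z = -3768$ ($Z = \left(6949 - 10819\right) + 102 = -3870 + 102 = -3768$)
$j{\left(T \right)} = T \left(2 + 5 T\right)$ ($j{\left(T \right)} = T \left(5 T + 2\right) = T \left(2 + 5 T\right)$)
$Z + j{\left(w \right)} = -3768 - \frac{171 \left(2 + 5 \left(- \frac{171}{157}\right)\right)}{157} = -3768 - \frac{171 \left(2 - \frac{855}{157}\right)}{157} = -3768 - - \frac{92511}{24649} = -3768 + \frac{92511}{24649} = - \frac{92784921}{24649}$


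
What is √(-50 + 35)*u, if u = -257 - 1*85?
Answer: -342*I*√15 ≈ -1324.6*I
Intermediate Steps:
u = -342 (u = -257 - 85 = -342)
√(-50 + 35)*u = √(-50 + 35)*(-342) = √(-15)*(-342) = (I*√15)*(-342) = -342*I*√15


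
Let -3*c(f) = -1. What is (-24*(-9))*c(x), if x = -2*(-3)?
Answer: 72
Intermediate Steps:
x = 6
c(f) = ⅓ (c(f) = -⅓*(-1) = ⅓)
(-24*(-9))*c(x) = -24*(-9)*(⅓) = 216*(⅓) = 72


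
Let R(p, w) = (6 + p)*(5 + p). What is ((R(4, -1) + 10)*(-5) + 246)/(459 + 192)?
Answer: -254/651 ≈ -0.39017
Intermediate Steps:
R(p, w) = (5 + p)*(6 + p)
((R(4, -1) + 10)*(-5) + 246)/(459 + 192) = (((30 + 4**2 + 11*4) + 10)*(-5) + 246)/(459 + 192) = (((30 + 16 + 44) + 10)*(-5) + 246)/651 = ((90 + 10)*(-5) + 246)*(1/651) = (100*(-5) + 246)*(1/651) = (-500 + 246)*(1/651) = -254*1/651 = -254/651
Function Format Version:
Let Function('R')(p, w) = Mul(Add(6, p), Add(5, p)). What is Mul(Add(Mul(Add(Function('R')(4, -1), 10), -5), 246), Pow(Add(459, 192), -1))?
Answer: Rational(-254, 651) ≈ -0.39017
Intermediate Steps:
Function('R')(p, w) = Mul(Add(5, p), Add(6, p))
Mul(Add(Mul(Add(Function('R')(4, -1), 10), -5), 246), Pow(Add(459, 192), -1)) = Mul(Add(Mul(Add(Add(30, Pow(4, 2), Mul(11, 4)), 10), -5), 246), Pow(Add(459, 192), -1)) = Mul(Add(Mul(Add(Add(30, 16, 44), 10), -5), 246), Pow(651, -1)) = Mul(Add(Mul(Add(90, 10), -5), 246), Rational(1, 651)) = Mul(Add(Mul(100, -5), 246), Rational(1, 651)) = Mul(Add(-500, 246), Rational(1, 651)) = Mul(-254, Rational(1, 651)) = Rational(-254, 651)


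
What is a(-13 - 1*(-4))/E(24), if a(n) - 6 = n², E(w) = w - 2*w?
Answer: -29/8 ≈ -3.6250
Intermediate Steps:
E(w) = -w
a(n) = 6 + n²
a(-13 - 1*(-4))/E(24) = (6 + (-13 - 1*(-4))²)/((-1*24)) = (6 + (-13 + 4)²)/(-24) = (6 + (-9)²)*(-1/24) = (6 + 81)*(-1/24) = 87*(-1/24) = -29/8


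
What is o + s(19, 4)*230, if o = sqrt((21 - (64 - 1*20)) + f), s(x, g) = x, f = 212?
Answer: 4370 + 3*sqrt(21) ≈ 4383.8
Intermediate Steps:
o = 3*sqrt(21) (o = sqrt((21 - (64 - 1*20)) + 212) = sqrt((21 - (64 - 20)) + 212) = sqrt((21 - 1*44) + 212) = sqrt((21 - 44) + 212) = sqrt(-23 + 212) = sqrt(189) = 3*sqrt(21) ≈ 13.748)
o + s(19, 4)*230 = 3*sqrt(21) + 19*230 = 3*sqrt(21) + 4370 = 4370 + 3*sqrt(21)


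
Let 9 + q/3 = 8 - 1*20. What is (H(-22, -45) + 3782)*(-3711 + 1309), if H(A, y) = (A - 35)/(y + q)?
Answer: -163541371/18 ≈ -9.0856e+6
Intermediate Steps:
q = -63 (q = -27 + 3*(8 - 1*20) = -27 + 3*(8 - 20) = -27 + 3*(-12) = -27 - 36 = -63)
H(A, y) = (-35 + A)/(-63 + y) (H(A, y) = (A - 35)/(y - 63) = (-35 + A)/(-63 + y))
(H(-22, -45) + 3782)*(-3711 + 1309) = ((-35 - 22)/(-63 - 45) + 3782)*(-3711 + 1309) = (-57/(-108) + 3782)*(-2402) = (-1/108*(-57) + 3782)*(-2402) = (19/36 + 3782)*(-2402) = (136171/36)*(-2402) = -163541371/18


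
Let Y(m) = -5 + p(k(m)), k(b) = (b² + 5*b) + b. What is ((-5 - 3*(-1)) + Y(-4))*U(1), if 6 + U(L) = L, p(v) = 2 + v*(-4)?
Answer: -135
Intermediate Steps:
k(b) = b² + 6*b
p(v) = 2 - 4*v
U(L) = -6 + L
Y(m) = -3 - 4*m*(6 + m) (Y(m) = -5 + (2 - 4*m*(6 + m)) = -3 - 4*m*(6 + m))
((-5 - 3*(-1)) + Y(-4))*U(1) = ((-5 - 3*(-1)) + (-3 - 4*(-4)*(6 - 4)))*(-6 + 1) = ((-5 + 3) + (-3 - 4*(-4)*2))*(-5) = (-2 + (-3 + 32))*(-5) = (-2 + 29)*(-5) = 27*(-5) = -135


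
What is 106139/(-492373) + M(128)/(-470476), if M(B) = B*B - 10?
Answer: -28998983833/115824839774 ≈ -0.25037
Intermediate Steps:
M(B) = -10 + B² (M(B) = B² - 10 = -10 + B²)
106139/(-492373) + M(128)/(-470476) = 106139/(-492373) + (-10 + 128²)/(-470476) = 106139*(-1/492373) + (-10 + 16384)*(-1/470476) = -106139/492373 + 16374*(-1/470476) = -106139/492373 - 8187/235238 = -28998983833/115824839774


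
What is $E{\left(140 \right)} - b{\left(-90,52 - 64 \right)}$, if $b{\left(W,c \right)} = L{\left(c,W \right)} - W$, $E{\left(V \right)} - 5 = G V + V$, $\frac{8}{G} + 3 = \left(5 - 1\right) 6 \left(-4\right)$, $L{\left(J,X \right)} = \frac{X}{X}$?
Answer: $\frac{4226}{99} \approx 42.687$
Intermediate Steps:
$L{\left(J,X \right)} = 1$
$G = - \frac{8}{99}$ ($G = \frac{8}{-3 + \left(5 - 1\right) 6 \left(-4\right)} = \frac{8}{-3 + 4 \cdot 6 \left(-4\right)} = \frac{8}{-3 + 24 \left(-4\right)} = \frac{8}{-3 - 96} = \frac{8}{-99} = 8 \left(- \frac{1}{99}\right) = - \frac{8}{99} \approx -0.080808$)
$E{\left(V \right)} = 5 + \frac{91 V}{99}$ ($E{\left(V \right)} = 5 + \left(- \frac{8 V}{99} + V\right) = 5 + \frac{91 V}{99}$)
$b{\left(W,c \right)} = 1 - W$
$E{\left(140 \right)} - b{\left(-90,52 - 64 \right)} = \left(5 + \frac{91}{99} \cdot 140\right) - \left(1 - -90\right) = \left(5 + \frac{12740}{99}\right) - \left(1 + 90\right) = \frac{13235}{99} - 91 = \frac{4226}{99}$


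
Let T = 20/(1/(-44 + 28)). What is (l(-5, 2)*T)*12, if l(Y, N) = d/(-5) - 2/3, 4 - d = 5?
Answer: 1792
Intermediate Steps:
d = -1 (d = 4 - 1*5 = 4 - 5 = -1)
T = -320 (T = 20/(1/(-16)) = 20/(-1/16) = 20*(-16) = -320)
l(Y, N) = -7/15 (l(Y, N) = -1/(-5) - 2/3 = -1*(-⅕) - 2*⅓ = ⅕ - ⅔ = -7/15)
(l(-5, 2)*T)*12 = -7/15*(-320)*12 = (448/3)*12 = 1792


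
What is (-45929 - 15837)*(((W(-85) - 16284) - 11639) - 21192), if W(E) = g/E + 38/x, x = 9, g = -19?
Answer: 2320522307684/765 ≈ 3.0334e+9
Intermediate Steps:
W(E) = 38/9 - 19/E (W(E) = -19/E + 38/9 = 38/9 - 19/E)
(-45929 - 15837)*(((W(-85) - 16284) - 11639) - 21192) = (-45929 - 15837)*((((38/9 - 19/(-85)) - 16284) - 11639) - 21192) = -61766*((((38/9 - 19*(-1/85)) - 16284) - 11639) - 21192) = -61766*((((38/9 + 19/85) - 16284) - 11639) - 21192) = -61766*(((3401/765 - 16284) - 11639) - 21192) = -61766*((-12453859/765 - 11639) - 21192) = -61766*(-21357694/765 - 21192) = -61766*(-37569574/765) = 2320522307684/765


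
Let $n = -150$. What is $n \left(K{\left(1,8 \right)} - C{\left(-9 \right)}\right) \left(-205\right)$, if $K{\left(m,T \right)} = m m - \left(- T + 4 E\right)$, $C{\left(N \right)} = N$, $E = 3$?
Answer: $184500$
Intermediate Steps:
$K{\left(m,T \right)} = -12 + T + m^{2}$ ($K{\left(m,T \right)} = m m + \left(\left(-4\right) 3 + T\right) = m^{2} + \left(-12 + T\right) = -12 + T + m^{2}$)
$n \left(K{\left(1,8 \right)} - C{\left(-9 \right)}\right) \left(-205\right) = - 150 \left(\left(-12 + 8 + 1^{2}\right) - -9\right) \left(-205\right) = - 150 \left(\left(-12 + 8 + 1\right) + 9\right) \left(-205\right) = - 150 \left(-3 + 9\right) \left(-205\right) = \left(-150\right) 6 \left(-205\right) = \left(-900\right) \left(-205\right) = 184500$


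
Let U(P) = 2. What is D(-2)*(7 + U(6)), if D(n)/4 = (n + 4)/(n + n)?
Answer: -18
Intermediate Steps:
D(n) = 2*(4 + n)/n (D(n) = 4*((n + 4)/(n + n)) = 4*((4 + n)/((2*n))) = 4*((4 + n)*(1/(2*n))) = 4*((4 + n)/(2*n)) = 2*(4 + n)/n)
D(-2)*(7 + U(6)) = (2 + 8/(-2))*(7 + 2) = (2 + 8*(-1/2))*9 = (2 - 4)*9 = -2*9 = -18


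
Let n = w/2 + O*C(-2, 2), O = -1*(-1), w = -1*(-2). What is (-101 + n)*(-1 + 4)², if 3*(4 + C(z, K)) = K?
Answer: -930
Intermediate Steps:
C(z, K) = -4 + K/3
w = 2
O = 1
n = -7/3 (n = 2/2 + 1*(-4 + (⅓)*2) = 2*(½) + 1*(-4 + ⅔) = 1 + 1*(-10/3) = 1 - 10/3 = -7/3 ≈ -2.3333)
(-101 + n)*(-1 + 4)² = (-101 - 7/3)*(-1 + 4)² = -310/3*3² = -310/3*9 = -930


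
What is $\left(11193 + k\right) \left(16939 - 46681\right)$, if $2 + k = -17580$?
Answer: $190021638$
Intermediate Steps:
$k = -17582$ ($k = -2 - 17580 = -17582$)
$\left(11193 + k\right) \left(16939 - 46681\right) = \left(11193 - 17582\right) \left(16939 - 46681\right) = \left(-6389\right) \left(-29742\right) = 190021638$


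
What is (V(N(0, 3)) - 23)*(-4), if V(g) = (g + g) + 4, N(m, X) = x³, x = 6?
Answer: -1652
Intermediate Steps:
N(m, X) = 216 (N(m, X) = 6³ = 216)
V(g) = 4 + 2*g (V(g) = 2*g + 4 = 4 + 2*g)
(V(N(0, 3)) - 23)*(-4) = ((4 + 2*216) - 23)*(-4) = ((4 + 432) - 23)*(-4) = (436 - 23)*(-4) = 413*(-4) = -1652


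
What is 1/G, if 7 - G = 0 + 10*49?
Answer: -1/483 ≈ -0.0020704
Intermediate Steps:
G = -483 (G = 7 - (0 + 10*49) = 7 - (0 + 490) = 7 - 1*490 = 7 - 490 = -483)
1/G = 1/(-483) = -1/483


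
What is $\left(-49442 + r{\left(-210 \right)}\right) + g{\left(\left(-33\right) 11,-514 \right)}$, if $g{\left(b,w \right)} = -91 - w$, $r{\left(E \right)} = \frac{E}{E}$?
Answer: $-49018$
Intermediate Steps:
$r{\left(E \right)} = 1$
$\left(-49442 + r{\left(-210 \right)}\right) + g{\left(\left(-33\right) 11,-514 \right)} = \left(-49442 + 1\right) - -423 = -49441 + \left(-91 + 514\right) = -49441 + 423 = -49018$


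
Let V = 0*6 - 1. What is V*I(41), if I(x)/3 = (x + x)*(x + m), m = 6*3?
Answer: -14514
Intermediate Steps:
m = 18
I(x) = 6*x*(18 + x) (I(x) = 3*((x + x)*(x + 18)) = 3*((2*x)*(18 + x)) = 3*(2*x*(18 + x)) = 6*x*(18 + x))
V = -1 (V = 0 - 1 = -1)
V*I(41) = -6*41*(18 + 41) = -6*41*59 = -1*14514 = -14514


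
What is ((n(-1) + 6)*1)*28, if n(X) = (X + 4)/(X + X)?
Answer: 126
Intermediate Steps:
n(X) = (4 + X)/(2*X) (n(X) = (4 + X)/((2*X)) = (4 + X)*(1/(2*X)) = (4 + X)/(2*X))
((n(-1) + 6)*1)*28 = (((1/2)*(4 - 1)/(-1) + 6)*1)*28 = (((1/2)*(-1)*3 + 6)*1)*28 = ((-3/2 + 6)*1)*28 = ((9/2)*1)*28 = (9/2)*28 = 126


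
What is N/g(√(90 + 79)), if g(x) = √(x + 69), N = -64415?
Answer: -64415*√82/82 ≈ -7113.4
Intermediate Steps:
g(x) = √(69 + x)
N/g(√(90 + 79)) = -64415/√(69 + √(90 + 79)) = -64415/√(69 + √169) = -64415/√(69 + 13) = -64415*√82/82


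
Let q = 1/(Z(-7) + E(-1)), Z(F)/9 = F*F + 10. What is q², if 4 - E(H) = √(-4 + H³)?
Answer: (535 - I*√5)⁻² ≈ 3.4936e-6 + 2.92e-8*I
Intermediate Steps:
Z(F) = 90 + 9*F² (Z(F) = 9*(F*F + 10) = 9*(F² + 10) = 9*(10 + F²) = 90 + 9*F²)
E(H) = 4 - √(-4 + H³)
q = 1/(535 - I*√5) (q = 1/((90 + 9*(-7)²) + (4 - √(-4 + (-1)³))) = 1/((90 + 9*49) + (4 - √(-4 - 1))) = 1/((90 + 441) + (4 - √(-5))) = 1/(531 + (4 - I*√5)) = 1/(535 - I*√5) ≈ 0.0018691 + 7.812e-6*I)
q² = (107/57246 + I*√5/286230)²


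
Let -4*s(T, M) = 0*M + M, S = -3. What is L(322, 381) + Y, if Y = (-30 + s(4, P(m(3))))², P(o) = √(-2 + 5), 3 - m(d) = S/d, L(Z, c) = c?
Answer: 20499/16 + 15*√3 ≈ 1307.2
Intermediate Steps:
m(d) = 3 + 3/d (m(d) = 3 - (-3)/d = 3 + 3/d)
P(o) = √3
s(T, M) = -M/4 (s(T, M) = -(0*M + M)/4 = -(0 + M)/4 = -M/4)
Y = (-30 - √3/4)² ≈ 926.17
L(322, 381) + Y = 381 + (120 + √3)²/16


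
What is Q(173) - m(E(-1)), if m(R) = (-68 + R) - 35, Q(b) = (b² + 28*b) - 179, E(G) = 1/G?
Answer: 34698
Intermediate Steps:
Q(b) = -179 + b² + 28*b
m(R) = -103 + R
Q(173) - m(E(-1)) = (-179 + 173² + 28*173) - (-103 + 1/(-1)) = (-179 + 29929 + 4844) - (-103 - 1) = 34594 - 1*(-104) = 34594 + 104 = 34698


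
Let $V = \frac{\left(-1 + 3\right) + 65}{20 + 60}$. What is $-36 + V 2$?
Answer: $- \frac{1373}{40} \approx -34.325$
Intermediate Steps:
$V = \frac{67}{80}$ ($V = \frac{2 + 65}{80} = 67 \cdot \frac{1}{80} = \frac{67}{80} \approx 0.8375$)
$-36 + V 2 = -36 + \frac{67}{80} \cdot 2 = -36 + \frac{67}{40} = - \frac{1373}{40}$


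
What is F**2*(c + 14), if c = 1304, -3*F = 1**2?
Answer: 1318/9 ≈ 146.44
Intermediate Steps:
F = -1/3 (F = -1/3*1**2 = -1/3*1 = -1/3 ≈ -0.33333)
F**2*(c + 14) = (-1/3)**2*(1304 + 14) = (1/9)*1318 = 1318/9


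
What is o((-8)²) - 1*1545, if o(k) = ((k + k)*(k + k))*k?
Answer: 1047031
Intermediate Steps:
o(k) = 4*k³ (o(k) = ((2*k)*(2*k))*k = (4*k²)*k = 4*k³)
o((-8)²) - 1*1545 = 4*((-8)²)³ - 1*1545 = 4*64³ - 1545 = 4*262144 - 1545 = 1048576 - 1545 = 1047031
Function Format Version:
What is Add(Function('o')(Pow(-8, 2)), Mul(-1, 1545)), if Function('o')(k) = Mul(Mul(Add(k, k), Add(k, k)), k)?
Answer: 1047031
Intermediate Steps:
Function('o')(k) = Mul(4, Pow(k, 3)) (Function('o')(k) = Mul(Mul(Mul(2, k), Mul(2, k)), k) = Mul(Mul(4, Pow(k, 2)), k) = Mul(4, Pow(k, 3)))
Add(Function('o')(Pow(-8, 2)), Mul(-1, 1545)) = Add(Mul(4, Pow(Pow(-8, 2), 3)), Mul(-1, 1545)) = Add(Mul(4, Pow(64, 3)), -1545) = Add(Mul(4, 262144), -1545) = Add(1048576, -1545) = 1047031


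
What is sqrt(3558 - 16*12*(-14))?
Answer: 3*sqrt(694) ≈ 79.032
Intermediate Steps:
sqrt(3558 - 16*12*(-14)) = sqrt(3558 - 192*(-14)) = sqrt(3558 + 2688) = sqrt(6246) = 3*sqrt(694)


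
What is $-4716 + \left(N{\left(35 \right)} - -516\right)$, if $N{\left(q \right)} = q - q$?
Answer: $-4200$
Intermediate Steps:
$N{\left(q \right)} = 0$
$-4716 + \left(N{\left(35 \right)} - -516\right) = -4716 + \left(0 - -516\right) = -4716 + \left(0 + 516\right) = -4716 + 516 = -4200$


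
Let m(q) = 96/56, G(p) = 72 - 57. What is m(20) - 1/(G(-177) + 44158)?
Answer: 530069/309211 ≈ 1.7143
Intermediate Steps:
G(p) = 15
m(q) = 12/7 (m(q) = 96*(1/56) = 12/7)
m(20) - 1/(G(-177) + 44158) = 12/7 - 1/(15 + 44158) = 12/7 - 1/44173 = 530069/309211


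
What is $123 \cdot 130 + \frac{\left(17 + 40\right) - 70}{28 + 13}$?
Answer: $\frac{655577}{41} \approx 15990.0$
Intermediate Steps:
$123 \cdot 130 + \frac{\left(17 + 40\right) - 70}{28 + 13} = 15990 + \frac{57 - 70}{41} = 15990 - \frac{13}{41} = \frac{655577}{41}$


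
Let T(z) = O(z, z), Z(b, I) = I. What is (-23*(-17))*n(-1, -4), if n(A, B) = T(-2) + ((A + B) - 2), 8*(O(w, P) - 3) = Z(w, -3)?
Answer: -13685/8 ≈ -1710.6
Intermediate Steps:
O(w, P) = 21/8 (O(w, P) = 3 + (⅛)*(-3) = 3 - 3/8 = 21/8)
T(z) = 21/8
n(A, B) = 5/8 + A + B (n(A, B) = 21/8 + ((A + B) - 2) = 21/8 + (-2 + A + B) = 5/8 + A + B)
(-23*(-17))*n(-1, -4) = (-23*(-17))*(5/8 - 1 - 4) = 391*(-35/8) = -13685/8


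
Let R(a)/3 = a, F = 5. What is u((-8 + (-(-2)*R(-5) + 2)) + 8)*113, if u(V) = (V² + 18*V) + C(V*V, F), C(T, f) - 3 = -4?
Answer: 31527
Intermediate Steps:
C(T, f) = -1 (C(T, f) = 3 - 4 = -1)
R(a) = 3*a
u(V) = -1 + V² + 18*V (u(V) = (V² + 18*V) - 1 = -1 + V² + 18*V)
u((-8 + (-(-2)*R(-5) + 2)) + 8)*113 = (-1 + ((-8 + (-(-2)*3*(-5) + 2)) + 8)² + 18*((-8 + (-(-2)*3*(-5) + 2)) + 8))*113 = (-1 + ((-8 + (-(-2)*(-15) + 2)) + 8)² + 18*((-8 + (-(-2)*(-15) + 2)) + 8))*113 = (-1 + ((-8 + (-2*15 + 2)) + 8)² + 18*((-8 + (-2*15 + 2)) + 8))*113 = (-1 + ((-8 + (-30 + 2)) + 8)² + 18*((-8 + (-30 + 2)) + 8))*113 = (-1 + ((-8 - 28) + 8)² + 18*((-8 - 28) + 8))*113 = (-1 + (-36 + 8)² + 18*(-36 + 8))*113 = (-1 + (-28)² + 18*(-28))*113 = (-1 + 784 - 504)*113 = 279*113 = 31527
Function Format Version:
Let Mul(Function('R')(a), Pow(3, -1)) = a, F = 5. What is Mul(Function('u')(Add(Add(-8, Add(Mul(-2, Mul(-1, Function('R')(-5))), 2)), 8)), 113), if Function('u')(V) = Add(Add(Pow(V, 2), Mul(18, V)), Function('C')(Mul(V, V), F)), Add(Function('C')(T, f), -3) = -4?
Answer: 31527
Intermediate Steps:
Function('C')(T, f) = -1 (Function('C')(T, f) = Add(3, -4) = -1)
Function('R')(a) = Mul(3, a)
Function('u')(V) = Add(-1, Pow(V, 2), Mul(18, V)) (Function('u')(V) = Add(Add(Pow(V, 2), Mul(18, V)), -1) = Add(-1, Pow(V, 2), Mul(18, V)))
Mul(Function('u')(Add(Add(-8, Add(Mul(-2, Mul(-1, Function('R')(-5))), 2)), 8)), 113) = Mul(Add(-1, Pow(Add(Add(-8, Add(Mul(-2, Mul(-1, Mul(3, -5))), 2)), 8), 2), Mul(18, Add(Add(-8, Add(Mul(-2, Mul(-1, Mul(3, -5))), 2)), 8))), 113) = Mul(Add(-1, Pow(Add(Add(-8, Add(Mul(-2, Mul(-1, -15)), 2)), 8), 2), Mul(18, Add(Add(-8, Add(Mul(-2, Mul(-1, -15)), 2)), 8))), 113) = Mul(Add(-1, Pow(Add(Add(-8, Add(Mul(-2, 15), 2)), 8), 2), Mul(18, Add(Add(-8, Add(Mul(-2, 15), 2)), 8))), 113) = Mul(Add(-1, Pow(Add(Add(-8, Add(-30, 2)), 8), 2), Mul(18, Add(Add(-8, Add(-30, 2)), 8))), 113) = Mul(Add(-1, Pow(Add(Add(-8, -28), 8), 2), Mul(18, Add(Add(-8, -28), 8))), 113) = Mul(Add(-1, Pow(Add(-36, 8), 2), Mul(18, Add(-36, 8))), 113) = Mul(Add(-1, Pow(-28, 2), Mul(18, -28)), 113) = Mul(Add(-1, 784, -504), 113) = Mul(279, 113) = 31527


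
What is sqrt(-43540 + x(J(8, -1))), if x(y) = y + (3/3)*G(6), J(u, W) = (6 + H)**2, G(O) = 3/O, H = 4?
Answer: I*sqrt(173758)/2 ≈ 208.42*I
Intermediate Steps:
J(u, W) = 100 (J(u, W) = (6 + 4)**2 = 10**2 = 100)
x(y) = 1/2 + y (x(y) = y + (3/3)*(3/6) = y + (3*(1/3))*(3*(1/6)) = y + 1*(1/2) = y + 1/2 = 1/2 + y)
sqrt(-43540 + x(J(8, -1))) = sqrt(-43540 + (1/2 + 100)) = sqrt(-43540 + 201/2) = sqrt(-86879/2) = I*sqrt(173758)/2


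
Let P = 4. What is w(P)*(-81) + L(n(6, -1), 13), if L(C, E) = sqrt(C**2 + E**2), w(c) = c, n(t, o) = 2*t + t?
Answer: -324 + sqrt(493) ≈ -301.80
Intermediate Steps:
n(t, o) = 3*t
w(P)*(-81) + L(n(6, -1), 13) = 4*(-81) + sqrt((3*6)**2 + 13**2) = -324 + sqrt(18**2 + 169) = -324 + sqrt(324 + 169) = -324 + sqrt(493)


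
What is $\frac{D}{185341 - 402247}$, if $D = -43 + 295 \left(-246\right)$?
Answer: $\frac{72613}{216906} \approx 0.33477$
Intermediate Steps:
$D = -72613$ ($D = -43 - 72570 = -72613$)
$\frac{D}{185341 - 402247} = - \frac{72613}{185341 - 402247} = - \frac{72613}{-216906} = \left(-72613\right) \left(- \frac{1}{216906}\right) = \frac{72613}{216906}$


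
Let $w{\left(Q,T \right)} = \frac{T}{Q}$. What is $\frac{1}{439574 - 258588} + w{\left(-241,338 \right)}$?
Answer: $- \frac{61173027}{43617626} \approx -1.4025$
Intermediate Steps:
$\frac{1}{439574 - 258588} + w{\left(-241,338 \right)} = \frac{1}{439574 - 258588} + \frac{338}{-241} = \frac{1}{180986} + 338 \left(- \frac{1}{241}\right) = \frac{1}{180986} - \frac{338}{241} = - \frac{61173027}{43617626}$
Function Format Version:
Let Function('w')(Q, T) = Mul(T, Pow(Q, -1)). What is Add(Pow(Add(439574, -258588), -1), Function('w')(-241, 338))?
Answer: Rational(-61173027, 43617626) ≈ -1.4025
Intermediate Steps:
Add(Pow(Add(439574, -258588), -1), Function('w')(-241, 338)) = Add(Pow(Add(439574, -258588), -1), Mul(338, Pow(-241, -1))) = Add(Pow(180986, -1), Mul(338, Rational(-1, 241))) = Add(Rational(1, 180986), Rational(-338, 241)) = Rational(-61173027, 43617626)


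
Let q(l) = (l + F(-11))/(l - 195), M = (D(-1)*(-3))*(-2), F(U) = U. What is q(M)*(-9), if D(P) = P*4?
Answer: -105/73 ≈ -1.4384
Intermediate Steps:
D(P) = 4*P
M = -24 (M = ((4*(-1))*(-3))*(-2) = -4*(-3)*(-2) = 12*(-2) = -24)
q(l) = (-11 + l)/(-195 + l) (q(l) = (l - 11)/(l - 195) = (-11 + l)/(-195 + l))
q(M)*(-9) = ((-11 - 24)/(-195 - 24))*(-9) = (-35/(-219))*(-9) = -1/219*(-35)*(-9) = (35/219)*(-9) = -105/73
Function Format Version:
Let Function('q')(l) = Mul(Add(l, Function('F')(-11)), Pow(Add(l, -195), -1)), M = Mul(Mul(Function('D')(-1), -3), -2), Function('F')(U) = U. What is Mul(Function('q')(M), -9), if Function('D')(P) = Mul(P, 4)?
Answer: Rational(-105, 73) ≈ -1.4384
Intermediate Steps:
Function('D')(P) = Mul(4, P)
M = -24 (M = Mul(Mul(Mul(4, -1), -3), -2) = Mul(Mul(-4, -3), -2) = Mul(12, -2) = -24)
Function('q')(l) = Mul(Pow(Add(-195, l), -1), Add(-11, l)) (Function('q')(l) = Mul(Add(l, -11), Pow(Add(l, -195), -1)) = Mul(Add(-11, l), Pow(Add(-195, l), -1)) = Mul(Pow(Add(-195, l), -1), Add(-11, l)))
Mul(Function('q')(M), -9) = Mul(Mul(Pow(Add(-195, -24), -1), Add(-11, -24)), -9) = Mul(Mul(Pow(-219, -1), -35), -9) = Mul(Mul(Rational(-1, 219), -35), -9) = Mul(Rational(35, 219), -9) = Rational(-105, 73)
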